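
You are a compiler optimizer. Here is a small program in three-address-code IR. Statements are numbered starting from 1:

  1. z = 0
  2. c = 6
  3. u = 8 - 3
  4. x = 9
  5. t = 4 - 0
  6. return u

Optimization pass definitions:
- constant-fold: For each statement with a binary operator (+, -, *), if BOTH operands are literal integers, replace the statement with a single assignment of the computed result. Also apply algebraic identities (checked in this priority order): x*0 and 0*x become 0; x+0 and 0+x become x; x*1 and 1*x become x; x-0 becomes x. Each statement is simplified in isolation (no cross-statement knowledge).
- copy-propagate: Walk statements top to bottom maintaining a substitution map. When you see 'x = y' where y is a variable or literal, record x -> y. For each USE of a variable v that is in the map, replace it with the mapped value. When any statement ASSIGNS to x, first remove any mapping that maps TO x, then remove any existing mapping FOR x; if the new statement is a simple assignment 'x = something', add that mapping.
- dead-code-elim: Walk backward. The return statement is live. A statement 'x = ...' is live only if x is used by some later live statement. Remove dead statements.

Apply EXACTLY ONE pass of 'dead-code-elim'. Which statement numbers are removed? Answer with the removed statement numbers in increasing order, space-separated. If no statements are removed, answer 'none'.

Answer: 1 2 4 5

Derivation:
Backward liveness scan:
Stmt 1 'z = 0': DEAD (z not in live set [])
Stmt 2 'c = 6': DEAD (c not in live set [])
Stmt 3 'u = 8 - 3': KEEP (u is live); live-in = []
Stmt 4 'x = 9': DEAD (x not in live set ['u'])
Stmt 5 't = 4 - 0': DEAD (t not in live set ['u'])
Stmt 6 'return u': KEEP (return); live-in = ['u']
Removed statement numbers: [1, 2, 4, 5]
Surviving IR:
  u = 8 - 3
  return u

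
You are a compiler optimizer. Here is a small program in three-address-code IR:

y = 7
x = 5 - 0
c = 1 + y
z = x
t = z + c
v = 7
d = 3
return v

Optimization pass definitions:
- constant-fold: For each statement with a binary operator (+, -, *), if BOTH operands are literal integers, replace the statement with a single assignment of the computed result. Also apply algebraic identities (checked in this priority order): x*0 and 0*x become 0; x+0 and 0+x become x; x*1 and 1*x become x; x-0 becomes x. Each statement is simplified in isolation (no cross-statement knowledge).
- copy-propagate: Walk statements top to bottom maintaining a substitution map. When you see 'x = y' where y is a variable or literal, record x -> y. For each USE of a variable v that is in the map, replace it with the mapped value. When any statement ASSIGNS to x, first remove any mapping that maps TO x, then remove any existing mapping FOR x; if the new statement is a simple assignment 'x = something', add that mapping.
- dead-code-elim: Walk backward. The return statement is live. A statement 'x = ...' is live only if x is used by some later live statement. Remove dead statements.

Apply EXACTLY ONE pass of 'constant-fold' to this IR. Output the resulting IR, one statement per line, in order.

Answer: y = 7
x = 5
c = 1 + y
z = x
t = z + c
v = 7
d = 3
return v

Derivation:
Applying constant-fold statement-by-statement:
  [1] y = 7  (unchanged)
  [2] x = 5 - 0  -> x = 5
  [3] c = 1 + y  (unchanged)
  [4] z = x  (unchanged)
  [5] t = z + c  (unchanged)
  [6] v = 7  (unchanged)
  [7] d = 3  (unchanged)
  [8] return v  (unchanged)
Result (8 stmts):
  y = 7
  x = 5
  c = 1 + y
  z = x
  t = z + c
  v = 7
  d = 3
  return v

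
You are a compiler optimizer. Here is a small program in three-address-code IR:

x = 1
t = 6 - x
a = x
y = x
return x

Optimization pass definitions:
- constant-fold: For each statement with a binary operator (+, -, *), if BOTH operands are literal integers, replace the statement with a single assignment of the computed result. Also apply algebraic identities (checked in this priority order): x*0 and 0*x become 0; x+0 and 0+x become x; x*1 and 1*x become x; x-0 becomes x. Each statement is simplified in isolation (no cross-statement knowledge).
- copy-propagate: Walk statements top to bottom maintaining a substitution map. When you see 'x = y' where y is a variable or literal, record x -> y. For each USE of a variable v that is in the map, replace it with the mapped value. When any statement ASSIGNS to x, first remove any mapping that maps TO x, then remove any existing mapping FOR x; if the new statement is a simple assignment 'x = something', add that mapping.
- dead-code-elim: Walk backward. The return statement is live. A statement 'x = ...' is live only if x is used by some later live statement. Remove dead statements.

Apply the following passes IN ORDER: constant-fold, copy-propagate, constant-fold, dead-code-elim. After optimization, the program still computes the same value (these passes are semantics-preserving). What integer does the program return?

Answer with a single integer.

Initial IR:
  x = 1
  t = 6 - x
  a = x
  y = x
  return x
After constant-fold (5 stmts):
  x = 1
  t = 6 - x
  a = x
  y = x
  return x
After copy-propagate (5 stmts):
  x = 1
  t = 6 - 1
  a = 1
  y = 1
  return 1
After constant-fold (5 stmts):
  x = 1
  t = 5
  a = 1
  y = 1
  return 1
After dead-code-elim (1 stmts):
  return 1
Evaluate:
  x = 1  =>  x = 1
  t = 6 - x  =>  t = 5
  a = x  =>  a = 1
  y = x  =>  y = 1
  return x = 1

Answer: 1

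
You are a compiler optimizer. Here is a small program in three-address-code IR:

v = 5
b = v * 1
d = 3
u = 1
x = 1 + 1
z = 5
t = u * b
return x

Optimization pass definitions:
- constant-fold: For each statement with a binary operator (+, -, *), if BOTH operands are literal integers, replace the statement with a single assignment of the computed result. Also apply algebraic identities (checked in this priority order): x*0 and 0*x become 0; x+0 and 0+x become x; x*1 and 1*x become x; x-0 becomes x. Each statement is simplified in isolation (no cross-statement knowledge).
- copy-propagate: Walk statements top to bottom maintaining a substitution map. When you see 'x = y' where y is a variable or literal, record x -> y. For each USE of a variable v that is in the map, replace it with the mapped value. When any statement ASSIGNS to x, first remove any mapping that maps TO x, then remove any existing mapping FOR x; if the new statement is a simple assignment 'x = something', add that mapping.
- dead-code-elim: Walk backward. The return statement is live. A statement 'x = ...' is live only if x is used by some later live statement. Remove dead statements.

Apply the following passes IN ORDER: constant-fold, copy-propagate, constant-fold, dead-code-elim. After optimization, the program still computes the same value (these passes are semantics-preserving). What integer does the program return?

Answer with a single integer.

Answer: 2

Derivation:
Initial IR:
  v = 5
  b = v * 1
  d = 3
  u = 1
  x = 1 + 1
  z = 5
  t = u * b
  return x
After constant-fold (8 stmts):
  v = 5
  b = v
  d = 3
  u = 1
  x = 2
  z = 5
  t = u * b
  return x
After copy-propagate (8 stmts):
  v = 5
  b = 5
  d = 3
  u = 1
  x = 2
  z = 5
  t = 1 * 5
  return 2
After constant-fold (8 stmts):
  v = 5
  b = 5
  d = 3
  u = 1
  x = 2
  z = 5
  t = 5
  return 2
After dead-code-elim (1 stmts):
  return 2
Evaluate:
  v = 5  =>  v = 5
  b = v * 1  =>  b = 5
  d = 3  =>  d = 3
  u = 1  =>  u = 1
  x = 1 + 1  =>  x = 2
  z = 5  =>  z = 5
  t = u * b  =>  t = 5
  return x = 2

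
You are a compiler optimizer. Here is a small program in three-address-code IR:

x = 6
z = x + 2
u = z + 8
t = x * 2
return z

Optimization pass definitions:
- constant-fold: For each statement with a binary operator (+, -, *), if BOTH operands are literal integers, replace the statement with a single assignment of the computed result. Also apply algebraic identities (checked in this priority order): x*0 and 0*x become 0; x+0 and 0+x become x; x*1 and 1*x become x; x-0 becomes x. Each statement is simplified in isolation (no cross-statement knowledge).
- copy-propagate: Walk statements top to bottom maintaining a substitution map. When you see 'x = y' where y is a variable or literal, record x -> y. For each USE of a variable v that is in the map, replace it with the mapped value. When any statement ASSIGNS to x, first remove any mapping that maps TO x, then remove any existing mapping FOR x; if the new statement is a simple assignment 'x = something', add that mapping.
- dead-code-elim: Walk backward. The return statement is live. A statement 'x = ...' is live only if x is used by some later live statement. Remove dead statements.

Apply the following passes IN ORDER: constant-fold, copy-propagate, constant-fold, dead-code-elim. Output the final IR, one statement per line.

Answer: z = 8
return z

Derivation:
Initial IR:
  x = 6
  z = x + 2
  u = z + 8
  t = x * 2
  return z
After constant-fold (5 stmts):
  x = 6
  z = x + 2
  u = z + 8
  t = x * 2
  return z
After copy-propagate (5 stmts):
  x = 6
  z = 6 + 2
  u = z + 8
  t = 6 * 2
  return z
After constant-fold (5 stmts):
  x = 6
  z = 8
  u = z + 8
  t = 12
  return z
After dead-code-elim (2 stmts):
  z = 8
  return z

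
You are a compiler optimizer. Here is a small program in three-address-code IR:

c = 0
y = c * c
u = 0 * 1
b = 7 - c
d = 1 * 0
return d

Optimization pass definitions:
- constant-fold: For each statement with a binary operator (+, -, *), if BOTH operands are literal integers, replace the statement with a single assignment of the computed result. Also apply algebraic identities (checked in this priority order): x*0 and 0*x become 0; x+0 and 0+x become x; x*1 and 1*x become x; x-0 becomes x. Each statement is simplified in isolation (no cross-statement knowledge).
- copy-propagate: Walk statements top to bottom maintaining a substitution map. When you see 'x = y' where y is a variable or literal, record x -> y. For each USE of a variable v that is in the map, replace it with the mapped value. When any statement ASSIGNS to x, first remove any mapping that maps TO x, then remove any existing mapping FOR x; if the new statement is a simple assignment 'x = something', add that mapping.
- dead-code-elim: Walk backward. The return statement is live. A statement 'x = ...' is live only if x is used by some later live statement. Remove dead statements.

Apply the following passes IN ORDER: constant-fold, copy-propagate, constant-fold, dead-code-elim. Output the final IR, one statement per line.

Initial IR:
  c = 0
  y = c * c
  u = 0 * 1
  b = 7 - c
  d = 1 * 0
  return d
After constant-fold (6 stmts):
  c = 0
  y = c * c
  u = 0
  b = 7 - c
  d = 0
  return d
After copy-propagate (6 stmts):
  c = 0
  y = 0 * 0
  u = 0
  b = 7 - 0
  d = 0
  return 0
After constant-fold (6 stmts):
  c = 0
  y = 0
  u = 0
  b = 7
  d = 0
  return 0
After dead-code-elim (1 stmts):
  return 0

Answer: return 0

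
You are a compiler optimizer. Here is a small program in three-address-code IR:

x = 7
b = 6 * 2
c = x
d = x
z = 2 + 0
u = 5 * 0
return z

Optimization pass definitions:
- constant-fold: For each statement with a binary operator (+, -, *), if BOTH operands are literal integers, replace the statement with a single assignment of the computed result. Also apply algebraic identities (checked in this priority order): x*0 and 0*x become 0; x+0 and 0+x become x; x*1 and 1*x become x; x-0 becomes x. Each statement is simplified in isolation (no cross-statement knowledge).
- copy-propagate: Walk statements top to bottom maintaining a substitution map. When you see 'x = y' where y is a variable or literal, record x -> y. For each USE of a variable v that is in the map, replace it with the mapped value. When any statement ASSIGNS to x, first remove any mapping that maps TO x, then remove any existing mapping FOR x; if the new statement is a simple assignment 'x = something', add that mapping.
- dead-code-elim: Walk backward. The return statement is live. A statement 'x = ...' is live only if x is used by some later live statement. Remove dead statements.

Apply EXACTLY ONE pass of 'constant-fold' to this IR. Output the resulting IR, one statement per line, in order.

Answer: x = 7
b = 12
c = x
d = x
z = 2
u = 0
return z

Derivation:
Applying constant-fold statement-by-statement:
  [1] x = 7  (unchanged)
  [2] b = 6 * 2  -> b = 12
  [3] c = x  (unchanged)
  [4] d = x  (unchanged)
  [5] z = 2 + 0  -> z = 2
  [6] u = 5 * 0  -> u = 0
  [7] return z  (unchanged)
Result (7 stmts):
  x = 7
  b = 12
  c = x
  d = x
  z = 2
  u = 0
  return z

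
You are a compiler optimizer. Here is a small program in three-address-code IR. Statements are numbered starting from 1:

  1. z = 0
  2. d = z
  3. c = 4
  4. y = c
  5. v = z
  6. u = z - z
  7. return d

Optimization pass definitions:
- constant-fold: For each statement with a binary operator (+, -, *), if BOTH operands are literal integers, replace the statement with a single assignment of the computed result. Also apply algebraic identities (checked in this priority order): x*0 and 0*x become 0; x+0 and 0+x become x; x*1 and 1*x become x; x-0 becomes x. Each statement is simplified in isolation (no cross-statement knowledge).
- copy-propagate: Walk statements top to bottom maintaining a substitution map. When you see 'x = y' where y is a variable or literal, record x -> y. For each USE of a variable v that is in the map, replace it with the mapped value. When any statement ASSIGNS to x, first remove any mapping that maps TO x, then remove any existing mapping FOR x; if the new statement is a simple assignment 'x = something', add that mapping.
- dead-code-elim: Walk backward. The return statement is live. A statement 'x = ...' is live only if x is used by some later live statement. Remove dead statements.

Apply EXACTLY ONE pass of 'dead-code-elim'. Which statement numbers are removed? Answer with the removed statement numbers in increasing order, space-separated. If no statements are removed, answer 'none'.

Backward liveness scan:
Stmt 1 'z = 0': KEEP (z is live); live-in = []
Stmt 2 'd = z': KEEP (d is live); live-in = ['z']
Stmt 3 'c = 4': DEAD (c not in live set ['d'])
Stmt 4 'y = c': DEAD (y not in live set ['d'])
Stmt 5 'v = z': DEAD (v not in live set ['d'])
Stmt 6 'u = z - z': DEAD (u not in live set ['d'])
Stmt 7 'return d': KEEP (return); live-in = ['d']
Removed statement numbers: [3, 4, 5, 6]
Surviving IR:
  z = 0
  d = z
  return d

Answer: 3 4 5 6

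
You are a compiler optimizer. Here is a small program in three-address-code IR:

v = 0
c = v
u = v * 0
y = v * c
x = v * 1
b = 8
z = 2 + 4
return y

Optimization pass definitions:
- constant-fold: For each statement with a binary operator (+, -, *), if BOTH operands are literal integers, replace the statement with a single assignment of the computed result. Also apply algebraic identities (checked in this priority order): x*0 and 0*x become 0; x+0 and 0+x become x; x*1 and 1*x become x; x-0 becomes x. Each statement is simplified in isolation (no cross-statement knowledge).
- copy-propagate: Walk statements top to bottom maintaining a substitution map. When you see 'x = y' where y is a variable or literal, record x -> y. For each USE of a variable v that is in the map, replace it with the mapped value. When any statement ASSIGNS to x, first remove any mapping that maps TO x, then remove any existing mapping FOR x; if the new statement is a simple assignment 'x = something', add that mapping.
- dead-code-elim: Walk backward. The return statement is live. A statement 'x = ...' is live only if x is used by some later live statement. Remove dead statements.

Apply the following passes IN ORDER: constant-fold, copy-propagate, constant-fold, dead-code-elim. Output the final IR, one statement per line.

Initial IR:
  v = 0
  c = v
  u = v * 0
  y = v * c
  x = v * 1
  b = 8
  z = 2 + 4
  return y
After constant-fold (8 stmts):
  v = 0
  c = v
  u = 0
  y = v * c
  x = v
  b = 8
  z = 6
  return y
After copy-propagate (8 stmts):
  v = 0
  c = 0
  u = 0
  y = 0 * 0
  x = 0
  b = 8
  z = 6
  return y
After constant-fold (8 stmts):
  v = 0
  c = 0
  u = 0
  y = 0
  x = 0
  b = 8
  z = 6
  return y
After dead-code-elim (2 stmts):
  y = 0
  return y

Answer: y = 0
return y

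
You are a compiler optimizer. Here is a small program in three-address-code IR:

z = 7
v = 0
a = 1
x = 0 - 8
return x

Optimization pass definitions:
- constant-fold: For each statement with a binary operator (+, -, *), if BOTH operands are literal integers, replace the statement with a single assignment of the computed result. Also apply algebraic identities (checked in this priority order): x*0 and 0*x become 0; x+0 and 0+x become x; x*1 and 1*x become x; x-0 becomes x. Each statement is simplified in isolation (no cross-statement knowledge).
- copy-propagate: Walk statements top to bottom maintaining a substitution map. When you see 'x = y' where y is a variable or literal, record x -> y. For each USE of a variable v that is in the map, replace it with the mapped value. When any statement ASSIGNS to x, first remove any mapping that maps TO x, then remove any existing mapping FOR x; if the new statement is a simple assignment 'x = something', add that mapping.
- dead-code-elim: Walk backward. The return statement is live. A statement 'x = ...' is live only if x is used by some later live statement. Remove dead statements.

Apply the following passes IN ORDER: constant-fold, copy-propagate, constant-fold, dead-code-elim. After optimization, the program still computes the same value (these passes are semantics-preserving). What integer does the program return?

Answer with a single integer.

Initial IR:
  z = 7
  v = 0
  a = 1
  x = 0 - 8
  return x
After constant-fold (5 stmts):
  z = 7
  v = 0
  a = 1
  x = -8
  return x
After copy-propagate (5 stmts):
  z = 7
  v = 0
  a = 1
  x = -8
  return -8
After constant-fold (5 stmts):
  z = 7
  v = 0
  a = 1
  x = -8
  return -8
After dead-code-elim (1 stmts):
  return -8
Evaluate:
  z = 7  =>  z = 7
  v = 0  =>  v = 0
  a = 1  =>  a = 1
  x = 0 - 8  =>  x = -8
  return x = -8

Answer: -8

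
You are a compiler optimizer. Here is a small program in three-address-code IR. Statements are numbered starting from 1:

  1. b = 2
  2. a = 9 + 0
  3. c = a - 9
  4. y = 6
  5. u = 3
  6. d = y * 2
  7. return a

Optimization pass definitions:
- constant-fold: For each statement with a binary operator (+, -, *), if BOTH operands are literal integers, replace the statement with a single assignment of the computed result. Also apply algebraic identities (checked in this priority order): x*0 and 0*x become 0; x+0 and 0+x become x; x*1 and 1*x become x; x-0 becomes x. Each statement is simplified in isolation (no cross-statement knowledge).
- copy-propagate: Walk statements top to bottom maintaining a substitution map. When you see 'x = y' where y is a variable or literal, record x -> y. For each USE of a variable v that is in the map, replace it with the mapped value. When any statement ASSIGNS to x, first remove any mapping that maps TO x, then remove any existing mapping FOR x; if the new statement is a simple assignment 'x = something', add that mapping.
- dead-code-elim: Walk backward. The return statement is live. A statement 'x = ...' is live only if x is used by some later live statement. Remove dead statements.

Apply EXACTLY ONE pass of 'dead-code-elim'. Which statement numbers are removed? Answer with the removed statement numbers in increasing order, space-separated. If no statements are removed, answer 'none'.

Backward liveness scan:
Stmt 1 'b = 2': DEAD (b not in live set [])
Stmt 2 'a = 9 + 0': KEEP (a is live); live-in = []
Stmt 3 'c = a - 9': DEAD (c not in live set ['a'])
Stmt 4 'y = 6': DEAD (y not in live set ['a'])
Stmt 5 'u = 3': DEAD (u not in live set ['a'])
Stmt 6 'd = y * 2': DEAD (d not in live set ['a'])
Stmt 7 'return a': KEEP (return); live-in = ['a']
Removed statement numbers: [1, 3, 4, 5, 6]
Surviving IR:
  a = 9 + 0
  return a

Answer: 1 3 4 5 6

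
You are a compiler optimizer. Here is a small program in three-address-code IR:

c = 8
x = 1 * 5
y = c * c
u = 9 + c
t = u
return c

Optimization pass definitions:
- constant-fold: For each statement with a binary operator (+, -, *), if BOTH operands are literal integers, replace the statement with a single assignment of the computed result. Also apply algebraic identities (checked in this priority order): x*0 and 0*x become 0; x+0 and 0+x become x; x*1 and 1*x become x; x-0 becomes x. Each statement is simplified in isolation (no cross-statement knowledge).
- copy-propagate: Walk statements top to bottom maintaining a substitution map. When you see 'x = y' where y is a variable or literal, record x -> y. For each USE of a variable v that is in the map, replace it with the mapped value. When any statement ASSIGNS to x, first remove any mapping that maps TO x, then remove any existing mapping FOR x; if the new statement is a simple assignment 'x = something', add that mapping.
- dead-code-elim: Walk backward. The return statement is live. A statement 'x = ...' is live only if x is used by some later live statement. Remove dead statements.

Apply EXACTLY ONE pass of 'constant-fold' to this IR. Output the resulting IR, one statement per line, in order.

Answer: c = 8
x = 5
y = c * c
u = 9 + c
t = u
return c

Derivation:
Applying constant-fold statement-by-statement:
  [1] c = 8  (unchanged)
  [2] x = 1 * 5  -> x = 5
  [3] y = c * c  (unchanged)
  [4] u = 9 + c  (unchanged)
  [5] t = u  (unchanged)
  [6] return c  (unchanged)
Result (6 stmts):
  c = 8
  x = 5
  y = c * c
  u = 9 + c
  t = u
  return c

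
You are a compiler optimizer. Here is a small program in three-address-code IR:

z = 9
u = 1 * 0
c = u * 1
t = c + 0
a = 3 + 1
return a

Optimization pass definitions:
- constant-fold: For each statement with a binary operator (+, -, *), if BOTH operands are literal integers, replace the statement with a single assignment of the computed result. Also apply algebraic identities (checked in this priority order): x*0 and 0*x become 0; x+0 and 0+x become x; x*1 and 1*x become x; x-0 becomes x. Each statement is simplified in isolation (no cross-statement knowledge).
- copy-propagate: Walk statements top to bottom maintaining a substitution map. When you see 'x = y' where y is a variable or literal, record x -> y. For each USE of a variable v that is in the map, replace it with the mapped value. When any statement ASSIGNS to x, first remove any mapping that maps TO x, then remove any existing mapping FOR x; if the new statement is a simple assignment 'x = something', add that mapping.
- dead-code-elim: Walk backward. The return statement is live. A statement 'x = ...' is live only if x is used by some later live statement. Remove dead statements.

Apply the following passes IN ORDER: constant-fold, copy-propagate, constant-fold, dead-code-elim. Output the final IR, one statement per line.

Answer: return 4

Derivation:
Initial IR:
  z = 9
  u = 1 * 0
  c = u * 1
  t = c + 0
  a = 3 + 1
  return a
After constant-fold (6 stmts):
  z = 9
  u = 0
  c = u
  t = c
  a = 4
  return a
After copy-propagate (6 stmts):
  z = 9
  u = 0
  c = 0
  t = 0
  a = 4
  return 4
After constant-fold (6 stmts):
  z = 9
  u = 0
  c = 0
  t = 0
  a = 4
  return 4
After dead-code-elim (1 stmts):
  return 4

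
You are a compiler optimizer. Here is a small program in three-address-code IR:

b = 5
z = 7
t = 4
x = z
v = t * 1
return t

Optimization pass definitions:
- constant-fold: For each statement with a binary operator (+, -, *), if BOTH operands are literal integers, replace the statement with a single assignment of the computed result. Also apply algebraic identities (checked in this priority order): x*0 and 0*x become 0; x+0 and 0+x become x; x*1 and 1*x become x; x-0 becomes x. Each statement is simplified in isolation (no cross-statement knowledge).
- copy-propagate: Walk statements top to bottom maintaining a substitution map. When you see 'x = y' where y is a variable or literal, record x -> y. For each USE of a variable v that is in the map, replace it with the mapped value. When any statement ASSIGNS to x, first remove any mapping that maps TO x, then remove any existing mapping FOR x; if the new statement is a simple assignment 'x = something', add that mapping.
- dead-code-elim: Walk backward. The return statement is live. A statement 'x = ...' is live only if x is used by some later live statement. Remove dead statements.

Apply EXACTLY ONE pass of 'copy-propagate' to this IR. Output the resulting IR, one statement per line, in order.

Applying copy-propagate statement-by-statement:
  [1] b = 5  (unchanged)
  [2] z = 7  (unchanged)
  [3] t = 4  (unchanged)
  [4] x = z  -> x = 7
  [5] v = t * 1  -> v = 4 * 1
  [6] return t  -> return 4
Result (6 stmts):
  b = 5
  z = 7
  t = 4
  x = 7
  v = 4 * 1
  return 4

Answer: b = 5
z = 7
t = 4
x = 7
v = 4 * 1
return 4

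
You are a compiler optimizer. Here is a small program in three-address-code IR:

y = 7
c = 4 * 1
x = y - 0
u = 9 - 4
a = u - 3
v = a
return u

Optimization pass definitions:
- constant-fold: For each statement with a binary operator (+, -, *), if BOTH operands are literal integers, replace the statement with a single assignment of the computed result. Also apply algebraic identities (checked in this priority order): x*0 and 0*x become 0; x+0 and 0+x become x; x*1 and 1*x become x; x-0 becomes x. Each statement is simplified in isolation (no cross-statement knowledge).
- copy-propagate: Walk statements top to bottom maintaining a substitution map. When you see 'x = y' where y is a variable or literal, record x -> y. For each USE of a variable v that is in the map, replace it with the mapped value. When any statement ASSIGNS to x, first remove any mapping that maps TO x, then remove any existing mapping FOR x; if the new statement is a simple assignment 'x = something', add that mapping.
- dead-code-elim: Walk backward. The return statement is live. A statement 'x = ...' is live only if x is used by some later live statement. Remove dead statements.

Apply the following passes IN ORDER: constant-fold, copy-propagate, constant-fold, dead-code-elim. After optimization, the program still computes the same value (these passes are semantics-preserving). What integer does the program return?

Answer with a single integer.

Initial IR:
  y = 7
  c = 4 * 1
  x = y - 0
  u = 9 - 4
  a = u - 3
  v = a
  return u
After constant-fold (7 stmts):
  y = 7
  c = 4
  x = y
  u = 5
  a = u - 3
  v = a
  return u
After copy-propagate (7 stmts):
  y = 7
  c = 4
  x = 7
  u = 5
  a = 5 - 3
  v = a
  return 5
After constant-fold (7 stmts):
  y = 7
  c = 4
  x = 7
  u = 5
  a = 2
  v = a
  return 5
After dead-code-elim (1 stmts):
  return 5
Evaluate:
  y = 7  =>  y = 7
  c = 4 * 1  =>  c = 4
  x = y - 0  =>  x = 7
  u = 9 - 4  =>  u = 5
  a = u - 3  =>  a = 2
  v = a  =>  v = 2
  return u = 5

Answer: 5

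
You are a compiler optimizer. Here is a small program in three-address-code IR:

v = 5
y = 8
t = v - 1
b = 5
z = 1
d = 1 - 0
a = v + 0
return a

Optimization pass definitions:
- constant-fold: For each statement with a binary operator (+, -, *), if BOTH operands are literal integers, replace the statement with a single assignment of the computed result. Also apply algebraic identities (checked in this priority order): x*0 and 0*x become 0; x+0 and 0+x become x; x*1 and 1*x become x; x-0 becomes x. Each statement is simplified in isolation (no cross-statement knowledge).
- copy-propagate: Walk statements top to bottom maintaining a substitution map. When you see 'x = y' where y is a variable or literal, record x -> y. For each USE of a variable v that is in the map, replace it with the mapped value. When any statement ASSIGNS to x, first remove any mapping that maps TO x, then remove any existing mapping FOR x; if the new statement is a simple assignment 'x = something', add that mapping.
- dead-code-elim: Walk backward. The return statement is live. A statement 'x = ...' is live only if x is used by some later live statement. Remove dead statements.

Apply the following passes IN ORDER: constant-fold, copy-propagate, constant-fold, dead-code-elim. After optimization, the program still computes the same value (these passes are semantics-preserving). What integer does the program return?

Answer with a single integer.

Initial IR:
  v = 5
  y = 8
  t = v - 1
  b = 5
  z = 1
  d = 1 - 0
  a = v + 0
  return a
After constant-fold (8 stmts):
  v = 5
  y = 8
  t = v - 1
  b = 5
  z = 1
  d = 1
  a = v
  return a
After copy-propagate (8 stmts):
  v = 5
  y = 8
  t = 5 - 1
  b = 5
  z = 1
  d = 1
  a = 5
  return 5
After constant-fold (8 stmts):
  v = 5
  y = 8
  t = 4
  b = 5
  z = 1
  d = 1
  a = 5
  return 5
After dead-code-elim (1 stmts):
  return 5
Evaluate:
  v = 5  =>  v = 5
  y = 8  =>  y = 8
  t = v - 1  =>  t = 4
  b = 5  =>  b = 5
  z = 1  =>  z = 1
  d = 1 - 0  =>  d = 1
  a = v + 0  =>  a = 5
  return a = 5

Answer: 5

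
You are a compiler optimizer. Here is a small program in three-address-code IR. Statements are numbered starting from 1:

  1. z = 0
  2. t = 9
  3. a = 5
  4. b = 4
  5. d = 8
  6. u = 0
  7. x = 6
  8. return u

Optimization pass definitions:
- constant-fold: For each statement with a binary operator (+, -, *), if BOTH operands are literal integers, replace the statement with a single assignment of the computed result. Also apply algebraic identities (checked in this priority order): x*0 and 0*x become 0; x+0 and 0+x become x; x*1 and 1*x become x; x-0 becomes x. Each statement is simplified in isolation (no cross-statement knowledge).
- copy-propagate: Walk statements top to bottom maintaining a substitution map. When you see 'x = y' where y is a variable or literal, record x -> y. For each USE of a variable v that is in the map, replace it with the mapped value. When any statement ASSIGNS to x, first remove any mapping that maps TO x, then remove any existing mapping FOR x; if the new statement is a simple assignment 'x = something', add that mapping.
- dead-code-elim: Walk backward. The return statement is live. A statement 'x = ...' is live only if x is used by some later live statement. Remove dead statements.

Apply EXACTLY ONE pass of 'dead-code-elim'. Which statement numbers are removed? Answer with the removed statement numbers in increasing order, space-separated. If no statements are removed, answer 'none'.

Backward liveness scan:
Stmt 1 'z = 0': DEAD (z not in live set [])
Stmt 2 't = 9': DEAD (t not in live set [])
Stmt 3 'a = 5': DEAD (a not in live set [])
Stmt 4 'b = 4': DEAD (b not in live set [])
Stmt 5 'd = 8': DEAD (d not in live set [])
Stmt 6 'u = 0': KEEP (u is live); live-in = []
Stmt 7 'x = 6': DEAD (x not in live set ['u'])
Stmt 8 'return u': KEEP (return); live-in = ['u']
Removed statement numbers: [1, 2, 3, 4, 5, 7]
Surviving IR:
  u = 0
  return u

Answer: 1 2 3 4 5 7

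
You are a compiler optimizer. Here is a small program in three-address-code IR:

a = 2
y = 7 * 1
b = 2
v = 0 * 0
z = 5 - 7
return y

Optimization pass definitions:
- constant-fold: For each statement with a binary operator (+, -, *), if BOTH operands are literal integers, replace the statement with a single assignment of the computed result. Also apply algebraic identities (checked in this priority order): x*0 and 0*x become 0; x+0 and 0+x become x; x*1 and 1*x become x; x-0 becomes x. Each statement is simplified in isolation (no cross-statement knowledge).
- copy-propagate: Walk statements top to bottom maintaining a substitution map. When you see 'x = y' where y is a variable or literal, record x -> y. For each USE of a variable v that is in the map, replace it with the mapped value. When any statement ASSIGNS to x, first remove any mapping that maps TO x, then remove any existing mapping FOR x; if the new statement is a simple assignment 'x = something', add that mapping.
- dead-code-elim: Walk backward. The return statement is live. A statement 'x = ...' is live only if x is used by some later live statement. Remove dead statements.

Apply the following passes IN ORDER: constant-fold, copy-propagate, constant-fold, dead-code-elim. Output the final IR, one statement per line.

Answer: return 7

Derivation:
Initial IR:
  a = 2
  y = 7 * 1
  b = 2
  v = 0 * 0
  z = 5 - 7
  return y
After constant-fold (6 stmts):
  a = 2
  y = 7
  b = 2
  v = 0
  z = -2
  return y
After copy-propagate (6 stmts):
  a = 2
  y = 7
  b = 2
  v = 0
  z = -2
  return 7
After constant-fold (6 stmts):
  a = 2
  y = 7
  b = 2
  v = 0
  z = -2
  return 7
After dead-code-elim (1 stmts):
  return 7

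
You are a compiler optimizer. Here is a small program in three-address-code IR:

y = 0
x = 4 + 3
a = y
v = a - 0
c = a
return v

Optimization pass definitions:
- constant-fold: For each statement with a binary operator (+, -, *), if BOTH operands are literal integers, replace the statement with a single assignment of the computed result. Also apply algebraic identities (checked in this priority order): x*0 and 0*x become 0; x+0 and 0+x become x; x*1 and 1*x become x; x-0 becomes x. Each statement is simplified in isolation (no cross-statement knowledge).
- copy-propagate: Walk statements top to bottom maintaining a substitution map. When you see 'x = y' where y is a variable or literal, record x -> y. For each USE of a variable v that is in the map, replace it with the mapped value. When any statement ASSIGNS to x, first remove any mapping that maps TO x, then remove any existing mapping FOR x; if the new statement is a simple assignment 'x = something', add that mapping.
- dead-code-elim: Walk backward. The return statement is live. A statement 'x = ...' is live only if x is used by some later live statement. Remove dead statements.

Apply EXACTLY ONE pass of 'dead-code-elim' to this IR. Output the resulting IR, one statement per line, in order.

Answer: y = 0
a = y
v = a - 0
return v

Derivation:
Applying dead-code-elim statement-by-statement:
  [6] return v  -> KEEP (return); live=['v']
  [5] c = a  -> DEAD (c not live)
  [4] v = a - 0  -> KEEP; live=['a']
  [3] a = y  -> KEEP; live=['y']
  [2] x = 4 + 3  -> DEAD (x not live)
  [1] y = 0  -> KEEP; live=[]
Result (4 stmts):
  y = 0
  a = y
  v = a - 0
  return v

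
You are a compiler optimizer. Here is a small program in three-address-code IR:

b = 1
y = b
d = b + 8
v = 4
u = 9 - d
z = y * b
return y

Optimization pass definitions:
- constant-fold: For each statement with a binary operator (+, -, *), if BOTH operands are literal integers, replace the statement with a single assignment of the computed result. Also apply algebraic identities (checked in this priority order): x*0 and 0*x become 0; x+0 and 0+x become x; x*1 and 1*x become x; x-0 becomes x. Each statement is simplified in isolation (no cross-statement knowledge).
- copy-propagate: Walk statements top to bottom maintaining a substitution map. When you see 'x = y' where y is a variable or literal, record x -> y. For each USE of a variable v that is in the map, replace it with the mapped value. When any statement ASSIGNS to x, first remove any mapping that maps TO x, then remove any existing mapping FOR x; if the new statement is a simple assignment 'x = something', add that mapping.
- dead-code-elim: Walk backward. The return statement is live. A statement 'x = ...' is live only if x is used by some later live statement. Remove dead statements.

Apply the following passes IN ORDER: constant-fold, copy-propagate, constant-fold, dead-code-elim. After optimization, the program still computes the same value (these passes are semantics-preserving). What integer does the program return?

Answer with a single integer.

Initial IR:
  b = 1
  y = b
  d = b + 8
  v = 4
  u = 9 - d
  z = y * b
  return y
After constant-fold (7 stmts):
  b = 1
  y = b
  d = b + 8
  v = 4
  u = 9 - d
  z = y * b
  return y
After copy-propagate (7 stmts):
  b = 1
  y = 1
  d = 1 + 8
  v = 4
  u = 9 - d
  z = 1 * 1
  return 1
After constant-fold (7 stmts):
  b = 1
  y = 1
  d = 9
  v = 4
  u = 9 - d
  z = 1
  return 1
After dead-code-elim (1 stmts):
  return 1
Evaluate:
  b = 1  =>  b = 1
  y = b  =>  y = 1
  d = b + 8  =>  d = 9
  v = 4  =>  v = 4
  u = 9 - d  =>  u = 0
  z = y * b  =>  z = 1
  return y = 1

Answer: 1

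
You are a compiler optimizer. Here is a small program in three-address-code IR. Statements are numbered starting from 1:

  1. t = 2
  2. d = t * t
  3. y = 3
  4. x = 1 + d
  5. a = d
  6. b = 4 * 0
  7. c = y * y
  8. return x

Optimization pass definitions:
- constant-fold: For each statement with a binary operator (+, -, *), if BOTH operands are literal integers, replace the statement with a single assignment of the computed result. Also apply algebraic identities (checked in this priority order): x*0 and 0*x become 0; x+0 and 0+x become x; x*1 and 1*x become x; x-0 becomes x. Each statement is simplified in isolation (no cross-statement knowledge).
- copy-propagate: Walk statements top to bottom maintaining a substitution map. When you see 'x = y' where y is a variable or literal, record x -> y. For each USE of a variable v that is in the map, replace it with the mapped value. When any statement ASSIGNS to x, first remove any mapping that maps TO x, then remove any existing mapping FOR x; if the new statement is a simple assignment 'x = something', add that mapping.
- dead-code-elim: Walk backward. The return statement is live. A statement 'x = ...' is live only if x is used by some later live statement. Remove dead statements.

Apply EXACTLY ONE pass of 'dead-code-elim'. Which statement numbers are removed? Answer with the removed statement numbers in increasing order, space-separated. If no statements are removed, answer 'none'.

Answer: 3 5 6 7

Derivation:
Backward liveness scan:
Stmt 1 't = 2': KEEP (t is live); live-in = []
Stmt 2 'd = t * t': KEEP (d is live); live-in = ['t']
Stmt 3 'y = 3': DEAD (y not in live set ['d'])
Stmt 4 'x = 1 + d': KEEP (x is live); live-in = ['d']
Stmt 5 'a = d': DEAD (a not in live set ['x'])
Stmt 6 'b = 4 * 0': DEAD (b not in live set ['x'])
Stmt 7 'c = y * y': DEAD (c not in live set ['x'])
Stmt 8 'return x': KEEP (return); live-in = ['x']
Removed statement numbers: [3, 5, 6, 7]
Surviving IR:
  t = 2
  d = t * t
  x = 1 + d
  return x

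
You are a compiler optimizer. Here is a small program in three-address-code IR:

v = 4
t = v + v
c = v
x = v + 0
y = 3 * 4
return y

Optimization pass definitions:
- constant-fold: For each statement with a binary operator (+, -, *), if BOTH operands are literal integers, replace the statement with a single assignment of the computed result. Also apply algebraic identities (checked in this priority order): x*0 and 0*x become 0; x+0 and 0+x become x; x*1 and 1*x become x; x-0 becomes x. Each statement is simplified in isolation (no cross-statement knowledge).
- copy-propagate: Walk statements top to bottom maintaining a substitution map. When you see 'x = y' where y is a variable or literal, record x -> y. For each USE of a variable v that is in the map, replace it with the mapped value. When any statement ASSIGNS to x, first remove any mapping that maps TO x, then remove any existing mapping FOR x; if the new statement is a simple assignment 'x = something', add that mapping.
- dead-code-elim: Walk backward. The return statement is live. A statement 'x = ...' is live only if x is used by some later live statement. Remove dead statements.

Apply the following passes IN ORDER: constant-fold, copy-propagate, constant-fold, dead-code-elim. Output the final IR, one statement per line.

Initial IR:
  v = 4
  t = v + v
  c = v
  x = v + 0
  y = 3 * 4
  return y
After constant-fold (6 stmts):
  v = 4
  t = v + v
  c = v
  x = v
  y = 12
  return y
After copy-propagate (6 stmts):
  v = 4
  t = 4 + 4
  c = 4
  x = 4
  y = 12
  return 12
After constant-fold (6 stmts):
  v = 4
  t = 8
  c = 4
  x = 4
  y = 12
  return 12
After dead-code-elim (1 stmts):
  return 12

Answer: return 12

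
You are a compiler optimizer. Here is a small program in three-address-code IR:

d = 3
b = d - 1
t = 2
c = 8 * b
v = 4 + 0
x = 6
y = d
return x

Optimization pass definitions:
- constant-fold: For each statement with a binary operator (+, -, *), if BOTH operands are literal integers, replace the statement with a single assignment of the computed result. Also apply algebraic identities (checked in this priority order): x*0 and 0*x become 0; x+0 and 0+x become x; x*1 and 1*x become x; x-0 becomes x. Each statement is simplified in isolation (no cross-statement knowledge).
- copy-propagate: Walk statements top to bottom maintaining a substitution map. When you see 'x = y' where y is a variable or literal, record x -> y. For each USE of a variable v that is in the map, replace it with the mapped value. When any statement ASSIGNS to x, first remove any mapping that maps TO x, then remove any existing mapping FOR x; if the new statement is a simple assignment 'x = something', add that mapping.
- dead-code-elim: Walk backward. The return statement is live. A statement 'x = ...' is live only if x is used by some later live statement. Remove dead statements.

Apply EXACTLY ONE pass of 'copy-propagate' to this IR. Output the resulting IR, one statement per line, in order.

Applying copy-propagate statement-by-statement:
  [1] d = 3  (unchanged)
  [2] b = d - 1  -> b = 3 - 1
  [3] t = 2  (unchanged)
  [4] c = 8 * b  (unchanged)
  [5] v = 4 + 0  (unchanged)
  [6] x = 6  (unchanged)
  [7] y = d  -> y = 3
  [8] return x  -> return 6
Result (8 stmts):
  d = 3
  b = 3 - 1
  t = 2
  c = 8 * b
  v = 4 + 0
  x = 6
  y = 3
  return 6

Answer: d = 3
b = 3 - 1
t = 2
c = 8 * b
v = 4 + 0
x = 6
y = 3
return 6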